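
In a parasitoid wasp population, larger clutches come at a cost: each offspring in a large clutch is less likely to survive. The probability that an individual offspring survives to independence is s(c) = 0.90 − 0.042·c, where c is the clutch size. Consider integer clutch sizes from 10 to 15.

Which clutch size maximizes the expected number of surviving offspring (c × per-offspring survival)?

Expected surviving offspring = c × s(c):
  c=10: 10 × 0.480 = 4.800
  c=11: 11 × 0.438 = 4.818
  c=12: 12 × 0.396 = 4.752
  c=13: 13 × 0.354 = 4.602
  c=14: 14 × 0.312 = 4.368
  c=15: 15 × 0.270 = 4.050
Maximum at c = 11 (4.818 surviving offspring).

11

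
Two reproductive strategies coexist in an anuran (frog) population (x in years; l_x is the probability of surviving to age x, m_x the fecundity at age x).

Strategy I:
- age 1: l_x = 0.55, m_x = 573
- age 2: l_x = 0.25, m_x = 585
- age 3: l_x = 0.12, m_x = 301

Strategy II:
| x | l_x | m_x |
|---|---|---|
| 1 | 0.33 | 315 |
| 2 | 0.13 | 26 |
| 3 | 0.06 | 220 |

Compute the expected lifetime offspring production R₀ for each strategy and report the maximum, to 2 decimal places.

Strategy I: R₀ = 0.55×573 + 0.25×585 + 0.12×301 = 497.5200
Strategy II: R₀ = 0.33×315 + 0.13×26 + 0.06×220 = 120.5300
Highest R₀: strategy I with 497.5200.

497.52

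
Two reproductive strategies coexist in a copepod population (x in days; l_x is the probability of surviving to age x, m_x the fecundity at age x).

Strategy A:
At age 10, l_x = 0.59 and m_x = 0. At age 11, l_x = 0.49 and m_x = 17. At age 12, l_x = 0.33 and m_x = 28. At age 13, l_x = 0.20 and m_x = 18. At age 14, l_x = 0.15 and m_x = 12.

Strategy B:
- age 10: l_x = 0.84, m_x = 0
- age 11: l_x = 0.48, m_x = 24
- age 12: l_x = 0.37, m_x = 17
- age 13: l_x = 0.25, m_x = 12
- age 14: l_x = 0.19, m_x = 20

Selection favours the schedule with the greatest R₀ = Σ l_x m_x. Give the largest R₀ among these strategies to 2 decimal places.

24.61

Strategy A: R₀ = 0.59×0 + 0.49×17 + 0.33×28 + 0.20×18 + 0.15×12 = 22.9700
Strategy B: R₀ = 0.84×0 + 0.48×24 + 0.37×17 + 0.25×12 + 0.19×20 = 24.6100
Highest R₀: strategy B with 24.6100.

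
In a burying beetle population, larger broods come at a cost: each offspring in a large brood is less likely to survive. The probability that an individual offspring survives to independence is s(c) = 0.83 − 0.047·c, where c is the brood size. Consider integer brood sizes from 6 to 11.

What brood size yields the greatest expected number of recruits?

Expected recruits = c × s(c):
  c=6: 6 × 0.548 = 3.288
  c=7: 7 × 0.501 = 3.507
  c=8: 8 × 0.454 = 3.632
  c=9: 9 × 0.407 = 3.663
  c=10: 10 × 0.360 = 3.600
  c=11: 11 × 0.313 = 3.443
Maximum at c = 9 (3.663 recruits).

9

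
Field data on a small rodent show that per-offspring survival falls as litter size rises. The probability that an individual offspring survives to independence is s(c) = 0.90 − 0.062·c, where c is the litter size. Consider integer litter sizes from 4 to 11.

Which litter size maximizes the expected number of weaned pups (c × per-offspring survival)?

7

Expected weaned pups = c × s(c):
  c=4: 4 × 0.652 = 2.608
  c=5: 5 × 0.590 = 2.950
  c=6: 6 × 0.528 = 3.168
  c=7: 7 × 0.466 = 3.262
  c=8: 8 × 0.404 = 3.232
  c=9: 9 × 0.342 = 3.078
  c=10: 10 × 0.280 = 2.800
  c=11: 11 × 0.218 = 2.398
Maximum at c = 7 (3.262 weaned pups).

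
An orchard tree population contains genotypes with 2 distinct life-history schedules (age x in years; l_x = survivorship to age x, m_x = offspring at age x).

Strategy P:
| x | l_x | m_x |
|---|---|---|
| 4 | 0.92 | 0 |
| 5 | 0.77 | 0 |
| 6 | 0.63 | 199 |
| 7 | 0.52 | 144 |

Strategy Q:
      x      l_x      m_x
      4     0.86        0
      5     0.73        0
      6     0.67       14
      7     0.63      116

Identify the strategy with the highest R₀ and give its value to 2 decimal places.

Strategy P: R₀ = 0.92×0 + 0.77×0 + 0.63×199 + 0.52×144 = 200.2500
Strategy Q: R₀ = 0.86×0 + 0.73×0 + 0.67×14 + 0.63×116 = 82.4600
Highest R₀: strategy P with 200.2500.

200.25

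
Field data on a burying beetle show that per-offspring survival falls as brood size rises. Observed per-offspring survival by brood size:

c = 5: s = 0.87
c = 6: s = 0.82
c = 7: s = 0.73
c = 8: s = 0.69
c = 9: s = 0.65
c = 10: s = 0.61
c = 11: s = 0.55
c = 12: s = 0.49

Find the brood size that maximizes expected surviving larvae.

10

Expected surviving larvae = c × s(c):
  c=5: 5 × 0.87 = 4.350
  c=6: 6 × 0.82 = 4.920
  c=7: 7 × 0.73 = 5.110
  c=8: 8 × 0.69 = 5.520
  c=9: 9 × 0.65 = 5.850
  c=10: 10 × 0.61 = 6.100
  c=11: 11 × 0.55 = 6.050
  c=12: 12 × 0.49 = 5.880
Maximum at c = 10 (6.100 surviving larvae).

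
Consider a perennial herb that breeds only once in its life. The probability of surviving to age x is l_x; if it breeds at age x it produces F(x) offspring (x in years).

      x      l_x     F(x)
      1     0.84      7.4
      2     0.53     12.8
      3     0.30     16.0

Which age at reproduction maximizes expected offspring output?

2

Expected offspring if breeding at age x = l_x × F(x):
  age 1: 0.84 × 7.4 = 6.216
  age 2: 0.53 × 12.8 = 6.784
  age 3: 0.30 × 16.0 = 4.800
Maximum at age 2 (6.784).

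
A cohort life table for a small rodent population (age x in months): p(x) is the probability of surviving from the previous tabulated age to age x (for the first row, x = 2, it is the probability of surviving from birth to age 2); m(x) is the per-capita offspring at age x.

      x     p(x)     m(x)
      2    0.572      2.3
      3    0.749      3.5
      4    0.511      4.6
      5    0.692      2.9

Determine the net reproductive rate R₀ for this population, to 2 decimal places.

Survivorship from birth: l_x = p_2·p_3·…·p_x.
  l_2 = 0.57200
  l_3 = 0.42843
  l_4 = 0.21893
  l_5 = 0.15150
R₀ = Σ l_x m(x):
  age 2: 0.57200 × 2.3 = 1.3156
  age 3: 0.42843 × 3.5 = 1.4995
  age 4: 0.21893 × 4.6 = 1.0071
  age 5: 0.15150 × 2.9 = 0.4393
R₀ = 1.3156 + 1.4995 + 1.0071 + 0.4393 = 4.2615

4.26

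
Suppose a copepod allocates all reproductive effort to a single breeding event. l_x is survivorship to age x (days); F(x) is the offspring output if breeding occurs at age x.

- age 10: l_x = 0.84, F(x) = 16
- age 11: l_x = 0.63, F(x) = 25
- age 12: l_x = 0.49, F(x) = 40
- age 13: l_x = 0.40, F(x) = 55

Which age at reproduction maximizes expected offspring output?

Expected offspring if breeding at age x = l_x × F(x):
  age 10: 0.84 × 16 = 13.440
  age 11: 0.63 × 25 = 15.750
  age 12: 0.49 × 40 = 19.600
  age 13: 0.40 × 55 = 22.000
Maximum at age 13 (22.000).

13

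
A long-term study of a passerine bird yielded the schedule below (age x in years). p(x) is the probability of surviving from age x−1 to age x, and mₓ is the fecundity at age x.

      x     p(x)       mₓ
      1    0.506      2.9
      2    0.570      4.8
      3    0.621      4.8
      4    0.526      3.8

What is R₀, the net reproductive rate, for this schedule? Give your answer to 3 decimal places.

Survivorship from birth: l_x = p_1·p_2·…·p_x.
  l_1 = 0.50600
  l_2 = 0.28842
  l_3 = 0.17911
  l_4 = 0.09421
R₀ = Σ l_x mₓ:
  age 1: 0.50600 × 2.9 = 1.4674
  age 2: 0.28842 × 4.8 = 1.3844
  age 3: 0.17911 × 4.8 = 0.8597
  age 4: 0.09421 × 3.8 = 0.3580
R₀ = 1.4674 + 1.3844 + 0.8597 + 0.3580 = 4.0695

4.070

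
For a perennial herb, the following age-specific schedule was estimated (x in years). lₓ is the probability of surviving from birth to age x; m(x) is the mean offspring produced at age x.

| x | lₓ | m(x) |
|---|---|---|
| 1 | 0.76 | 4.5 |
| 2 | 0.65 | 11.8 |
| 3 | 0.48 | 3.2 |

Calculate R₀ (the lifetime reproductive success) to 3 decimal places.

R₀ = Σ lₓ m(x):
  age 1: 0.76 × 4.5 = 3.4200
  age 2: 0.65 × 11.8 = 7.6700
  age 3: 0.48 × 3.2 = 1.5360
R₀ = 3.4200 + 7.6700 + 1.5360 = 12.6260

12.626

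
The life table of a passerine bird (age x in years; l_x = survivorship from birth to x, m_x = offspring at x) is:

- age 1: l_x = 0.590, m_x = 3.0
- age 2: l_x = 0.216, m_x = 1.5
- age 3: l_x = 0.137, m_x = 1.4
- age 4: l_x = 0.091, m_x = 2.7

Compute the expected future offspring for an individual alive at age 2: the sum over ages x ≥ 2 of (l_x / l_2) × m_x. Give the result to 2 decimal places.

l_2 = 0.216. Conditional survival from age 2 to x is l_x / l_2.
  x=2: (0.216/0.216) × 1.5 = 1.5000
  x=3: (0.137/0.216) × 1.4 = 0.8880
  x=4: (0.091/0.216) × 2.7 = 1.1375
Sum = 1.5000 + 0.8880 + 1.1375 = 3.5255

3.53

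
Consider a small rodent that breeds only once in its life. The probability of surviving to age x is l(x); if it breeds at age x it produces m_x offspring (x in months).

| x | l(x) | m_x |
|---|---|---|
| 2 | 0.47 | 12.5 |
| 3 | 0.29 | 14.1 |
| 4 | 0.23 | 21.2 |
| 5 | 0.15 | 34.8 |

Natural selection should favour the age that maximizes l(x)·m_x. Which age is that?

Expected offspring if breeding at age x = l(x) × m_x:
  age 2: 0.47 × 12.5 = 5.875
  age 3: 0.29 × 14.1 = 4.089
  age 4: 0.23 × 21.2 = 4.876
  age 5: 0.15 × 34.8 = 5.220
Maximum at age 2 (5.875).

2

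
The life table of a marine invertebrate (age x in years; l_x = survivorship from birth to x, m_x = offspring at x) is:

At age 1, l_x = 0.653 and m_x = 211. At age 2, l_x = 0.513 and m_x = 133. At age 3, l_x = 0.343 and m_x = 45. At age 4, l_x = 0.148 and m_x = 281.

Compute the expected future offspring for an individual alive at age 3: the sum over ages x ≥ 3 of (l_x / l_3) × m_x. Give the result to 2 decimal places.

166.25

l_3 = 0.343. Conditional survival from age 3 to x is l_x / l_3.
  x=3: (0.343/0.343) × 45 = 45.0000
  x=4: (0.148/0.343) × 281 = 121.2478
Sum = 45.0000 + 121.2478 = 166.2478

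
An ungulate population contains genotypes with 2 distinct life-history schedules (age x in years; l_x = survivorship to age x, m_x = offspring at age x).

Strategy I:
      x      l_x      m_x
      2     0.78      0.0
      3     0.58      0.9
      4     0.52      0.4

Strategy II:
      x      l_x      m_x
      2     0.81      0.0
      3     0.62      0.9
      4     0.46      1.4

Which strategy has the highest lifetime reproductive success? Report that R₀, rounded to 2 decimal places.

Strategy I: R₀ = 0.78×0.0 + 0.58×0.9 + 0.52×0.4 = 0.7300
Strategy II: R₀ = 0.81×0.0 + 0.62×0.9 + 0.46×1.4 = 1.2020
Highest R₀: strategy II with 1.2020.

1.20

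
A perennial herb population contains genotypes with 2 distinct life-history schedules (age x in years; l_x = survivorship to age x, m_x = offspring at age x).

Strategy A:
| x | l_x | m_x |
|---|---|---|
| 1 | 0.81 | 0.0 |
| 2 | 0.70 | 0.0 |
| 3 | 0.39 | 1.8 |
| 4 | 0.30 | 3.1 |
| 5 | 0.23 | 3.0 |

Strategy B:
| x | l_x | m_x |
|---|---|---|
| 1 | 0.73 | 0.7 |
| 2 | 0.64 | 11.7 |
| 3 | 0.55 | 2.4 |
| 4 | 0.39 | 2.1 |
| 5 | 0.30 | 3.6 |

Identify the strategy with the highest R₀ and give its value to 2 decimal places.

Strategy A: R₀ = 0.81×0.0 + 0.70×0.0 + 0.39×1.8 + 0.30×3.1 + 0.23×3.0 = 2.3220
Strategy B: R₀ = 0.73×0.7 + 0.64×11.7 + 0.55×2.4 + 0.39×2.1 + 0.30×3.6 = 11.2180
Highest R₀: strategy B with 11.2180.

11.22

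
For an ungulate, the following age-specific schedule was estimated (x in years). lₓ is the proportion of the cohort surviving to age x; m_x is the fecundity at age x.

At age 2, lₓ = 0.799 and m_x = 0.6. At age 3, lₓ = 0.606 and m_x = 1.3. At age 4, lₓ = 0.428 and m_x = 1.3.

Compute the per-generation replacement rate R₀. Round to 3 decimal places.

R₀ = Σ lₓ m_x:
  age 2: 0.799 × 0.6 = 0.4794
  age 3: 0.606 × 1.3 = 0.7878
  age 4: 0.428 × 1.3 = 0.5564
R₀ = 0.4794 + 0.7878 + 0.5564 = 1.8236

1.824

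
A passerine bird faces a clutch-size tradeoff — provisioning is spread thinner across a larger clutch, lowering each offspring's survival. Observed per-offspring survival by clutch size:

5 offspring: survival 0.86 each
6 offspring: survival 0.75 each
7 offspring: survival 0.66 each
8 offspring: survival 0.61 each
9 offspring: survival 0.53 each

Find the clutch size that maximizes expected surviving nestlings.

Expected surviving nestlings = c × s(c):
  c=5: 5 × 0.86 = 4.300
  c=6: 6 × 0.75 = 4.500
  c=7: 7 × 0.66 = 4.620
  c=8: 8 × 0.61 = 4.880
  c=9: 9 × 0.53 = 4.770
Maximum at c = 8 (4.880 surviving nestlings).

8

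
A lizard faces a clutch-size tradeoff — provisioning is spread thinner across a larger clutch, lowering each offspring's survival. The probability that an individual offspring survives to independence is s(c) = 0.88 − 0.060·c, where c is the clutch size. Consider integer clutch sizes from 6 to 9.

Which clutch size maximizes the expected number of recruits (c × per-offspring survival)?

7

Expected recruits = c × s(c):
  c=6: 6 × 0.520 = 3.120
  c=7: 7 × 0.460 = 3.220
  c=8: 8 × 0.400 = 3.200
  c=9: 9 × 0.340 = 3.060
Maximum at c = 7 (3.220 recruits).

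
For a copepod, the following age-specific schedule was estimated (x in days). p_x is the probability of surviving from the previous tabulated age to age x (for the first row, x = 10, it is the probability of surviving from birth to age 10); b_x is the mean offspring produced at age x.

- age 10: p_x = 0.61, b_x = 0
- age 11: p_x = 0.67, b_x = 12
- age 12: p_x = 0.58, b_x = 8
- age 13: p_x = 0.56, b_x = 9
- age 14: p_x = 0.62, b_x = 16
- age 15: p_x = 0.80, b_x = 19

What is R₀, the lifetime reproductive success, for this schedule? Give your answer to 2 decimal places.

Survivorship from birth: l_x = p_10·p_11·…·p_x.
  l_10 = 0.61000
  l_11 = 0.40870
  l_12 = 0.23705
  l_13 = 0.13275
  l_14 = 0.08230
  l_15 = 0.06584
R₀ = Σ l_x b_x:
  age 10: 0.61000 × 0 = 0.0000
  age 11: 0.40870 × 12 = 4.9044
  age 12: 0.23705 × 8 = 1.8964
  age 13: 0.13275 × 9 = 1.1947
  age 14: 0.08230 × 16 = 1.3168
  age 15: 0.06584 × 19 = 1.2510
R₀ = 0.0000 + 4.9044 + 1.8964 + 1.1947 + 1.3168 + 1.2510 = 10.5633

10.56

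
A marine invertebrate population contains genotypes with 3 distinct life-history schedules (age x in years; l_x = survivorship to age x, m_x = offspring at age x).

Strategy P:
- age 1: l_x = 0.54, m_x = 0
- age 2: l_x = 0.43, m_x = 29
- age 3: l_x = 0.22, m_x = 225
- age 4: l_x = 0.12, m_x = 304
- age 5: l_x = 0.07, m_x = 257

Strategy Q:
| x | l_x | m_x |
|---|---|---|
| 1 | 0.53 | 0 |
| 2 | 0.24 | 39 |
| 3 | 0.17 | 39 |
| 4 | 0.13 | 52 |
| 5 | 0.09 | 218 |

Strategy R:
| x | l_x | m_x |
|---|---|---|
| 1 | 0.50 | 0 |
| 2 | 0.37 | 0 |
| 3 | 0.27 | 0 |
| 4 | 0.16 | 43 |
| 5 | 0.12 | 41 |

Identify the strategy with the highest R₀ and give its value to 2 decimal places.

116.44

Strategy P: R₀ = 0.54×0 + 0.43×29 + 0.22×225 + 0.12×304 + 0.07×257 = 116.4400
Strategy Q: R₀ = 0.53×0 + 0.24×39 + 0.17×39 + 0.13×52 + 0.09×218 = 42.3700
Strategy R: R₀ = 0.50×0 + 0.37×0 + 0.27×0 + 0.16×43 + 0.12×41 = 11.8000
Highest R₀: strategy P with 116.4400.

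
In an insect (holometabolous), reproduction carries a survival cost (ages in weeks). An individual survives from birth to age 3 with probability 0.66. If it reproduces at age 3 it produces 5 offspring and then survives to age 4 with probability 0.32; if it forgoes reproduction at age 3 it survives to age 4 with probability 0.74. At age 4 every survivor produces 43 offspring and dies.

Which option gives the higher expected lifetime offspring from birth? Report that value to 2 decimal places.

21.00

breed at age 3: R₀ = 0.66 × (5 + 0.32 × 43) = 0.66 × 18.7600 = 12.3816
delay to age 4: R₀ = 0.66 × (0.74 × 43) = 0.66 × 31.8200 = 21.0012
Higher: delay to age 4 (21.0012).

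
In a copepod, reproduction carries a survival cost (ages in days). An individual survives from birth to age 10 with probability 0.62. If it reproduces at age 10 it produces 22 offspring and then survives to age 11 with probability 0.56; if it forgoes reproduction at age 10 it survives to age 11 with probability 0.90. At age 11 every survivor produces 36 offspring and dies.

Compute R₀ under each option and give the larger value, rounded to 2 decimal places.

26.14

breed at age 10: R₀ = 0.62 × (22 + 0.56 × 36) = 0.62 × 42.1600 = 26.1392
delay to age 11: R₀ = 0.62 × (0.90 × 36) = 0.62 × 32.4000 = 20.0880
Higher: breed at age 10 (26.1392).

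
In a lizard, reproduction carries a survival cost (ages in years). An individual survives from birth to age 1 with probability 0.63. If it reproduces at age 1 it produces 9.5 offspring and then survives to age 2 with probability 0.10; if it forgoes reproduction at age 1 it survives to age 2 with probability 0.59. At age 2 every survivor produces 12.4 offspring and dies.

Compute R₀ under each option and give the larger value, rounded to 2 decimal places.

breed at age 1: R₀ = 0.63 × (9.5 + 0.10 × 12.4) = 0.63 × 10.7400 = 6.7662
delay to age 2: R₀ = 0.63 × (0.59 × 12.4) = 0.63 × 7.3160 = 4.6091
Higher: breed at age 1 (6.7662).

6.77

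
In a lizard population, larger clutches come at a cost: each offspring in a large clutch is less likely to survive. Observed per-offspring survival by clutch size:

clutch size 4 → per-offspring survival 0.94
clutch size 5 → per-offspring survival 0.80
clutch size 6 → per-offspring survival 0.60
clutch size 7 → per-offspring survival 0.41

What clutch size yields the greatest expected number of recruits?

Expected recruits = c × s(c):
  c=4: 4 × 0.94 = 3.760
  c=5: 5 × 0.80 = 4.000
  c=6: 6 × 0.60 = 3.600
  c=7: 7 × 0.41 = 2.870
Maximum at c = 5 (4.000 recruits).

5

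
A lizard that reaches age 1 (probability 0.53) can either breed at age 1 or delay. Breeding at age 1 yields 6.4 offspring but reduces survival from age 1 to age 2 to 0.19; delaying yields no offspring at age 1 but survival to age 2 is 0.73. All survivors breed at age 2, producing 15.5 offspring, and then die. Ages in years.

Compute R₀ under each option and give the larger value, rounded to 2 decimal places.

breed at age 1: R₀ = 0.53 × (6.4 + 0.19 × 15.5) = 0.53 × 9.3450 = 4.9529
delay to age 2: R₀ = 0.53 × (0.73 × 15.5) = 0.53 × 11.3150 = 5.9970
Higher: delay to age 2 (5.9970).

6.00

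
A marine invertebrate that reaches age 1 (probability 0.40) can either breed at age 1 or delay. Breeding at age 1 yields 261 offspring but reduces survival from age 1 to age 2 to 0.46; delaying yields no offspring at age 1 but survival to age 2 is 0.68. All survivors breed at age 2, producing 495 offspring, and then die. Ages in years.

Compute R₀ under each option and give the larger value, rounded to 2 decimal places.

195.48

breed at age 1: R₀ = 0.40 × (261 + 0.46 × 495) = 0.40 × 488.7000 = 195.4800
delay to age 2: R₀ = 0.40 × (0.68 × 495) = 0.40 × 336.6000 = 134.6400
Higher: breed at age 1 (195.4800).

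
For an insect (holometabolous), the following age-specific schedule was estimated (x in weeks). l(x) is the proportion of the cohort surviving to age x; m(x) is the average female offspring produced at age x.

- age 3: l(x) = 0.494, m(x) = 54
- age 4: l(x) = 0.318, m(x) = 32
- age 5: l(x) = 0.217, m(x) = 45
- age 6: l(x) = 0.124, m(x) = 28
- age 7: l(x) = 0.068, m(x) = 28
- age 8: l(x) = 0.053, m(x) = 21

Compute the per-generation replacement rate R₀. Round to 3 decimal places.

R₀ = Σ l(x) m(x):
  age 3: 0.494 × 54 = 26.6760
  age 4: 0.318 × 32 = 10.1760
  age 5: 0.217 × 45 = 9.7650
  age 6: 0.124 × 28 = 3.4720
  age 7: 0.068 × 28 = 1.9040
  age 8: 0.053 × 21 = 1.1130
R₀ = 26.6760 + 10.1760 + 9.7650 + 3.4720 + 1.9040 + 1.1130 = 53.1060

53.106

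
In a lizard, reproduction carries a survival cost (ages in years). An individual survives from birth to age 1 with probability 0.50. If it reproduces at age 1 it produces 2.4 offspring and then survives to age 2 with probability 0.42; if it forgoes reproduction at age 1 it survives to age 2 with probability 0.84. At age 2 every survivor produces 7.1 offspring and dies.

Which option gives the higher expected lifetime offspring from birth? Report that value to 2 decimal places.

2.98

breed at age 1: R₀ = 0.50 × (2.4 + 0.42 × 7.1) = 0.50 × 5.3820 = 2.6910
delay to age 2: R₀ = 0.50 × (0.84 × 7.1) = 0.50 × 5.9640 = 2.9820
Higher: delay to age 2 (2.9820).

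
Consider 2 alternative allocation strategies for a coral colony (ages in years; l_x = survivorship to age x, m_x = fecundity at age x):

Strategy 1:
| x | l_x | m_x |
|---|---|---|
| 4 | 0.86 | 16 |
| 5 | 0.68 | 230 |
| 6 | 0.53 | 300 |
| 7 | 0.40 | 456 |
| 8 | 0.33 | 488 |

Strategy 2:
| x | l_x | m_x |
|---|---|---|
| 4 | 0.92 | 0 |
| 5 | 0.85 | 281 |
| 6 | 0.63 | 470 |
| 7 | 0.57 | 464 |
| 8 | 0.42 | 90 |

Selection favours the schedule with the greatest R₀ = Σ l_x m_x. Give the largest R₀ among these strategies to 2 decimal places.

837.23

Strategy 1: R₀ = 0.86×16 + 0.68×230 + 0.53×300 + 0.40×456 + 0.33×488 = 672.6000
Strategy 2: R₀ = 0.92×0 + 0.85×281 + 0.63×470 + 0.57×464 + 0.42×90 = 837.2300
Highest R₀: strategy 2 with 837.2300.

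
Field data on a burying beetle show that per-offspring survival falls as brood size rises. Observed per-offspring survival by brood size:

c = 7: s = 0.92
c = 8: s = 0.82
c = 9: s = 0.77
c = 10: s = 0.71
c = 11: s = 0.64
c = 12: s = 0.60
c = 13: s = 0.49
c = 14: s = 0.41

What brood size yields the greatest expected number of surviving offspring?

Expected surviving offspring = c × s(c):
  c=7: 7 × 0.92 = 6.440
  c=8: 8 × 0.82 = 6.560
  c=9: 9 × 0.77 = 6.930
  c=10: 10 × 0.71 = 7.100
  c=11: 11 × 0.64 = 7.040
  c=12: 12 × 0.60 = 7.200
  c=13: 13 × 0.49 = 6.370
  c=14: 14 × 0.41 = 5.740
Maximum at c = 12 (7.200 surviving offspring).

12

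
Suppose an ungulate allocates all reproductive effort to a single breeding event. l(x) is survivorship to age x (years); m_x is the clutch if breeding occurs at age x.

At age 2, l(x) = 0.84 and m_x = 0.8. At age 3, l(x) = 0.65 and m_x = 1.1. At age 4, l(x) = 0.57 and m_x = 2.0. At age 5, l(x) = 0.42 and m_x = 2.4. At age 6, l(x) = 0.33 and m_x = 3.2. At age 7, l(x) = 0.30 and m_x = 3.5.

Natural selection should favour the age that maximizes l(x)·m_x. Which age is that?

Expected offspring if breeding at age x = l(x) × m_x:
  age 2: 0.84 × 0.8 = 0.672
  age 3: 0.65 × 1.1 = 0.715
  age 4: 0.57 × 2.0 = 1.140
  age 5: 0.42 × 2.4 = 1.008
  age 6: 0.33 × 3.2 = 1.056
  age 7: 0.30 × 3.5 = 1.050
Maximum at age 4 (1.140).

4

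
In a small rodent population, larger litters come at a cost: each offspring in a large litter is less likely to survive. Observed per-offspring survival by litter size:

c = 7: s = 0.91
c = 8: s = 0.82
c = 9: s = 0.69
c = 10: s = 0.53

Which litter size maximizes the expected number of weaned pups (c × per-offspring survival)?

Expected weaned pups = c × s(c):
  c=7: 7 × 0.91 = 6.370
  c=8: 8 × 0.82 = 6.560
  c=9: 9 × 0.69 = 6.210
  c=10: 10 × 0.53 = 5.300
Maximum at c = 8 (6.560 weaned pups).

8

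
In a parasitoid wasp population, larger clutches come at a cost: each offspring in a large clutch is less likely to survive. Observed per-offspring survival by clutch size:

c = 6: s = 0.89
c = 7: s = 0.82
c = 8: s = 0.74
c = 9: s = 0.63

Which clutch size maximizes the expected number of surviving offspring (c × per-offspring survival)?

Expected surviving offspring = c × s(c):
  c=6: 6 × 0.89 = 5.340
  c=7: 7 × 0.82 = 5.740
  c=8: 8 × 0.74 = 5.920
  c=9: 9 × 0.63 = 5.670
Maximum at c = 8 (5.920 surviving offspring).

8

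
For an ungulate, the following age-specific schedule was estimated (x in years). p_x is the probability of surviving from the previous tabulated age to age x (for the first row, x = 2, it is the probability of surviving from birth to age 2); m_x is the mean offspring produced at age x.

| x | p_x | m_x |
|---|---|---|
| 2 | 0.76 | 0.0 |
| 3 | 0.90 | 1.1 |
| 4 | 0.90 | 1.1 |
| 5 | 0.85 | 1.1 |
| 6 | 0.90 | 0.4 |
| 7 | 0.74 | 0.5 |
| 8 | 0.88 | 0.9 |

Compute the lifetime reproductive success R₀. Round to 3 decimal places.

2.644

Survivorship from birth: l_x = p_2·p_3·…·p_x.
  l_2 = 0.76000
  l_3 = 0.68400
  l_4 = 0.61560
  l_5 = 0.52326
  l_6 = 0.47093
  l_7 = 0.34849
  l_8 = 0.30667
R₀ = Σ l_x m_x:
  age 2: 0.76000 × 0.0 = 0.0000
  age 3: 0.68400 × 1.1 = 0.7524
  age 4: 0.61560 × 1.1 = 0.6772
  age 5: 0.52326 × 1.1 = 0.5756
  age 6: 0.47093 × 0.4 = 0.1884
  age 7: 0.34849 × 0.5 = 0.1742
  age 8: 0.30667 × 0.9 = 0.2760
R₀ = 0.0000 + 0.7524 + 0.6772 + 0.5756 + 0.1884 + 0.1742 + 0.2760 = 2.6438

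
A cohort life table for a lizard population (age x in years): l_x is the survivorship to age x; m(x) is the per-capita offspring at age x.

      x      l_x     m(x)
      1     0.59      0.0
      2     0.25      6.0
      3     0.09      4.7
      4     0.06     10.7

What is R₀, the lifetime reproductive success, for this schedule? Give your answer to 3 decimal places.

2.565

R₀ = Σ l_x m(x):
  age 1: 0.59 × 0.0 = 0.0000
  age 2: 0.25 × 6.0 = 1.5000
  age 3: 0.09 × 4.7 = 0.4230
  age 4: 0.06 × 10.7 = 0.6420
R₀ = 0.0000 + 1.5000 + 0.4230 + 0.6420 = 2.5650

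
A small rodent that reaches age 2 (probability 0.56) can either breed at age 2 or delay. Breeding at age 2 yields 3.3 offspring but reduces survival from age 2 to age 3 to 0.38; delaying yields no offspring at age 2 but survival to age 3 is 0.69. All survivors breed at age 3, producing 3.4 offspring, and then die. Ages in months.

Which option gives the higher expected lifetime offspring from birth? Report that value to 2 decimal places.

breed at age 2: R₀ = 0.56 × (3.3 + 0.38 × 3.4) = 0.56 × 4.5920 = 2.5715
delay to age 3: R₀ = 0.56 × (0.69 × 3.4) = 0.56 × 2.3460 = 1.3138
Higher: breed at age 2 (2.5715).

2.57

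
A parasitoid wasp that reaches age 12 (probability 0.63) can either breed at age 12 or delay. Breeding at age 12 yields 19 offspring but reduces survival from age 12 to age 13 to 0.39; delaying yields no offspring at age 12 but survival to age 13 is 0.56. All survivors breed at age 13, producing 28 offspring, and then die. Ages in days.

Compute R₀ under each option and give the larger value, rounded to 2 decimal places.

18.85

breed at age 12: R₀ = 0.63 × (19 + 0.39 × 28) = 0.63 × 29.9200 = 18.8496
delay to age 13: R₀ = 0.63 × (0.56 × 28) = 0.63 × 15.6800 = 9.8784
Higher: breed at age 12 (18.8496).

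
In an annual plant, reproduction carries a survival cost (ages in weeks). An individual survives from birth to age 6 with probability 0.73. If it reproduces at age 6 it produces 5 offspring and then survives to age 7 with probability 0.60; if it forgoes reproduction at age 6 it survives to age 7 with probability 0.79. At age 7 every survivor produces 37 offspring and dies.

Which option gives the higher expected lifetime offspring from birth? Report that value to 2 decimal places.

breed at age 6: R₀ = 0.73 × (5 + 0.60 × 37) = 0.73 × 27.2000 = 19.8560
delay to age 7: R₀ = 0.73 × (0.79 × 37) = 0.73 × 29.2300 = 21.3379
Higher: delay to age 7 (21.3379).

21.34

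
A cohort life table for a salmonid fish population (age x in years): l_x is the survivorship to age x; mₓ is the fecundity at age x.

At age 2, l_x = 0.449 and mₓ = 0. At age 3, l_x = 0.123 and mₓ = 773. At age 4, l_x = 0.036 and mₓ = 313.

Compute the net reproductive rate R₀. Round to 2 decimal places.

R₀ = Σ l_x mₓ:
  age 2: 0.449 × 0 = 0.0000
  age 3: 0.123 × 773 = 95.0790
  age 4: 0.036 × 313 = 11.2680
R₀ = 0.0000 + 95.0790 + 11.2680 = 106.3470

106.35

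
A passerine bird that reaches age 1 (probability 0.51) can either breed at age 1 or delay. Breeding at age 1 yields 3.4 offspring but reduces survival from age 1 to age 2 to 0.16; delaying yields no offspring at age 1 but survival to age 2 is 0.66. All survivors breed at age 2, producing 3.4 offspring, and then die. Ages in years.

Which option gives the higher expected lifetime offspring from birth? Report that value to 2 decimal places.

breed at age 1: R₀ = 0.51 × (3.4 + 0.16 × 3.4) = 0.51 × 3.9440 = 2.0114
delay to age 2: R₀ = 0.51 × (0.66 × 3.4) = 0.51 × 2.2440 = 1.1444
Higher: breed at age 1 (2.0114).

2.01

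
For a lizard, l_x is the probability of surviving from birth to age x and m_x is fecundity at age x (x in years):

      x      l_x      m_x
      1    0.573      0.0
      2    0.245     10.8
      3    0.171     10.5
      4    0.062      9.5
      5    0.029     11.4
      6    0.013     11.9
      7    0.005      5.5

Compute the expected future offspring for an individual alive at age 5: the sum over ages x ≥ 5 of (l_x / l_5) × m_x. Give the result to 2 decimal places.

17.68

l_5 = 0.029. Conditional survival from age 5 to x is l_x / l_5.
  x=5: (0.029/0.029) × 11.4 = 11.4000
  x=6: (0.013/0.029) × 11.9 = 5.3345
  x=7: (0.005/0.029) × 5.5 = 0.9483
Sum = 11.4000 + 5.3345 + 0.9483 = 17.6828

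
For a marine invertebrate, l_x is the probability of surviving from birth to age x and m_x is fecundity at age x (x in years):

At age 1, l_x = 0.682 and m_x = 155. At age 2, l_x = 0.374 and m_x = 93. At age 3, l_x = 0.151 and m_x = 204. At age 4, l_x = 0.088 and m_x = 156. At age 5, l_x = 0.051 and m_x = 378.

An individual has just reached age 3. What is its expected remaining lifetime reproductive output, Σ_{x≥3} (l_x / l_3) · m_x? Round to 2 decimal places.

l_3 = 0.151. Conditional survival from age 3 to x is l_x / l_3.
  x=3: (0.151/0.151) × 204 = 204.0000
  x=4: (0.088/0.151) × 156 = 90.9139
  x=5: (0.051/0.151) × 378 = 127.6689
Sum = 204.0000 + 90.9139 + 127.6689 = 422.5828

422.58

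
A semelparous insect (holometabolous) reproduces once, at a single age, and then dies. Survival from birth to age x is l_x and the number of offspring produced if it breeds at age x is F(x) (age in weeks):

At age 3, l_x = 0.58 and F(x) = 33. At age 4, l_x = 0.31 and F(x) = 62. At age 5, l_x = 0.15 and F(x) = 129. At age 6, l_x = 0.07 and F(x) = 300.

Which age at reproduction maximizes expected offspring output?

Expected offspring if breeding at age x = l_x × F(x):
  age 3: 0.58 × 33 = 19.140
  age 4: 0.31 × 62 = 19.220
  age 5: 0.15 × 129 = 19.350
  age 6: 0.07 × 300 = 21.000
Maximum at age 6 (21.000).

6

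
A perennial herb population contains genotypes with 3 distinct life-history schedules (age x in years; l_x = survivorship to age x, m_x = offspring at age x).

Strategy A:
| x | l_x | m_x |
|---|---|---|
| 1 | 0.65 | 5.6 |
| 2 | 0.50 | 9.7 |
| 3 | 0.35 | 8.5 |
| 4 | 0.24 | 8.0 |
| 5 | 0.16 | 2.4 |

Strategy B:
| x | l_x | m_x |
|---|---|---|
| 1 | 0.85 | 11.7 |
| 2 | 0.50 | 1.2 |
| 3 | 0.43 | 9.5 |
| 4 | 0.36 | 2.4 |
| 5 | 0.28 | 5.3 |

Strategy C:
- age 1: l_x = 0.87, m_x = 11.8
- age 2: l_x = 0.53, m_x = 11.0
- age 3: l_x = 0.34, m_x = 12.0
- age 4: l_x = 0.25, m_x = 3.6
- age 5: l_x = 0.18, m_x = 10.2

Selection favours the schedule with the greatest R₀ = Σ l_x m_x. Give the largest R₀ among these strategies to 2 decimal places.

22.91

Strategy A: R₀ = 0.65×5.6 + 0.50×9.7 + 0.35×8.5 + 0.24×8.0 + 0.16×2.4 = 13.7690
Strategy B: R₀ = 0.85×11.7 + 0.50×1.2 + 0.43×9.5 + 0.36×2.4 + 0.28×5.3 = 16.9780
Strategy C: R₀ = 0.87×11.8 + 0.53×11.0 + 0.34×12.0 + 0.25×3.6 + 0.18×10.2 = 22.9120
Highest R₀: strategy C with 22.9120.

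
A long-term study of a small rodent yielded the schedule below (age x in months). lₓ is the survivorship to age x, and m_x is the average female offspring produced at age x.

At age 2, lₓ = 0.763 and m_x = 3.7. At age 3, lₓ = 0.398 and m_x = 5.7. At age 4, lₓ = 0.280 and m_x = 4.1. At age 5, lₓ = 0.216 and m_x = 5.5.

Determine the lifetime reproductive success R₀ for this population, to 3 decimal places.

R₀ = Σ lₓ m_x:
  age 2: 0.763 × 3.7 = 2.8231
  age 3: 0.398 × 5.7 = 2.2686
  age 4: 0.280 × 4.1 = 1.1480
  age 5: 0.216 × 5.5 = 1.1880
R₀ = 2.8231 + 2.2686 + 1.1480 + 1.1880 = 7.4277

7.428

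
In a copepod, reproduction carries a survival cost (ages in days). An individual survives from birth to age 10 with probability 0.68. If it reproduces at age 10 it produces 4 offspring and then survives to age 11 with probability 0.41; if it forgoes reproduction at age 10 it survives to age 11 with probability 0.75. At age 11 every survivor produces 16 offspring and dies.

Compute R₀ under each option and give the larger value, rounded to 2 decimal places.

8.16

breed at age 10: R₀ = 0.68 × (4 + 0.41 × 16) = 0.68 × 10.5600 = 7.1808
delay to age 11: R₀ = 0.68 × (0.75 × 16) = 0.68 × 12.0000 = 8.1600
Higher: delay to age 11 (8.1600).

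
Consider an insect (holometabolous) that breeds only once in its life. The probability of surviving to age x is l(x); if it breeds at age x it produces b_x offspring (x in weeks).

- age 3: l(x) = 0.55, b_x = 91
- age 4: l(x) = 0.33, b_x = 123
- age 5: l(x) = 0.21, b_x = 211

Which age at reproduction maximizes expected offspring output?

3

Expected offspring if breeding at age x = l(x) × b_x:
  age 3: 0.55 × 91 = 50.050
  age 4: 0.33 × 123 = 40.590
  age 5: 0.21 × 211 = 44.310
Maximum at age 3 (50.050).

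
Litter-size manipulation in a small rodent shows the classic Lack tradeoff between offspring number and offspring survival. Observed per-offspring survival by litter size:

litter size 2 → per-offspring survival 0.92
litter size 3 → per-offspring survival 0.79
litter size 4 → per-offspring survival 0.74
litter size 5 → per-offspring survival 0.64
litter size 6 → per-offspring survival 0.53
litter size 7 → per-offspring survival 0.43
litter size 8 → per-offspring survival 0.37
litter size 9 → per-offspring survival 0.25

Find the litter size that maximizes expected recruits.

Expected recruits = c × s(c):
  c=2: 2 × 0.92 = 1.840
  c=3: 3 × 0.79 = 2.370
  c=4: 4 × 0.74 = 2.960
  c=5: 5 × 0.64 = 3.200
  c=6: 6 × 0.53 = 3.180
  c=7: 7 × 0.43 = 3.010
  c=8: 8 × 0.37 = 2.960
  c=9: 9 × 0.25 = 2.250
Maximum at c = 5 (3.200 recruits).

5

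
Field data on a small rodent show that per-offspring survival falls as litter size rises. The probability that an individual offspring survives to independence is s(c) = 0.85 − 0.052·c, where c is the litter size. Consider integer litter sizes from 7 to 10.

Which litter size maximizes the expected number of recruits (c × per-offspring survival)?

Expected recruits = c × s(c):
  c=7: 7 × 0.486 = 3.402
  c=8: 8 × 0.434 = 3.472
  c=9: 9 × 0.382 = 3.438
  c=10: 10 × 0.330 = 3.300
Maximum at c = 8 (3.472 recruits).

8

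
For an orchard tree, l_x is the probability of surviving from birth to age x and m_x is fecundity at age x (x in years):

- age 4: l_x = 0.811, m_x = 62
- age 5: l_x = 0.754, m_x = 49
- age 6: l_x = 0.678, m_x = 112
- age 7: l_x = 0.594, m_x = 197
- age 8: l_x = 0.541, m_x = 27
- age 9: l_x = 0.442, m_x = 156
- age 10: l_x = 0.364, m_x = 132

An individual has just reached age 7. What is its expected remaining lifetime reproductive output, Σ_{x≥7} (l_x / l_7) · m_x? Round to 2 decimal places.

418.56

l_7 = 0.594. Conditional survival from age 7 to x is l_x / l_7.
  x=7: (0.594/0.594) × 197 = 197.0000
  x=8: (0.541/0.594) × 27 = 24.5909
  x=9: (0.442/0.594) × 156 = 116.0808
  x=10: (0.364/0.594) × 132 = 80.8889
Sum = 197.0000 + 24.5909 + 116.0808 + 80.8889 = 418.5606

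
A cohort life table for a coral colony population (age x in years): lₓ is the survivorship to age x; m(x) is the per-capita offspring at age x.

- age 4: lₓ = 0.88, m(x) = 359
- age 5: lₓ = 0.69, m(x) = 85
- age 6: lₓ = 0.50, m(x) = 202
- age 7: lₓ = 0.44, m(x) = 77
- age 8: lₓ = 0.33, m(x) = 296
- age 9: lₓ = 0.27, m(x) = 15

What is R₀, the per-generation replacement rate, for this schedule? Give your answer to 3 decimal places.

611.180

R₀ = Σ lₓ m(x):
  age 4: 0.88 × 359 = 315.9200
  age 5: 0.69 × 85 = 58.6500
  age 6: 0.50 × 202 = 101.0000
  age 7: 0.44 × 77 = 33.8800
  age 8: 0.33 × 296 = 97.6800
  age 9: 0.27 × 15 = 4.0500
R₀ = 315.9200 + 58.6500 + 101.0000 + 33.8800 + 97.6800 + 4.0500 = 611.1800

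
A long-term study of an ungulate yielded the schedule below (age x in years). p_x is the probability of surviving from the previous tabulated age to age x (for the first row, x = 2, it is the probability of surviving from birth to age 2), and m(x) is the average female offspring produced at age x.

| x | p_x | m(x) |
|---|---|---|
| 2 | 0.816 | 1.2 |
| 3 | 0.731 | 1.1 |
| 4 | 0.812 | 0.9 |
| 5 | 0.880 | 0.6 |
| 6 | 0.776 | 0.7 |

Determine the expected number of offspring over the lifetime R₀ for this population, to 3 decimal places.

Survivorship from birth: l_x = p_2·p_3·…·p_x.
  l_2 = 0.81600
  l_3 = 0.59650
  l_4 = 0.48435
  l_5 = 0.42623
  l_6 = 0.33076
R₀ = Σ l_x m(x):
  age 2: 0.81600 × 1.2 = 0.9792
  age 3: 0.59650 × 1.1 = 0.6562
  age 4: 0.48435 × 0.9 = 0.4359
  age 5: 0.42623 × 0.6 = 0.2557
  age 6: 0.33076 × 0.7 = 0.2315
R₀ = 0.9792 + 0.6562 + 0.4359 + 0.2557 + 0.2315 = 2.5585

2.559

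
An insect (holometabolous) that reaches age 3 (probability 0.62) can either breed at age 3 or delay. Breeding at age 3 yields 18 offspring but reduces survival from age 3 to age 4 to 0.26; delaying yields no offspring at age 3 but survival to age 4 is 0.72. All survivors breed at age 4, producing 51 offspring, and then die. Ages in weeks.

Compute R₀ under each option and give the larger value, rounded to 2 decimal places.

22.77

breed at age 3: R₀ = 0.62 × (18 + 0.26 × 51) = 0.62 × 31.2600 = 19.3812
delay to age 4: R₀ = 0.62 × (0.72 × 51) = 0.62 × 36.7200 = 22.7664
Higher: delay to age 4 (22.7664).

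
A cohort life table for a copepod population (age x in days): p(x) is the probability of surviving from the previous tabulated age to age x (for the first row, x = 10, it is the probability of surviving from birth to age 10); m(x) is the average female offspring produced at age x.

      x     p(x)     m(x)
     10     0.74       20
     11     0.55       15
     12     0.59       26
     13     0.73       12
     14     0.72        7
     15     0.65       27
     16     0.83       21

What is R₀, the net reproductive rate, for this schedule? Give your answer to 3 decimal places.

33.780

Survivorship from birth: l_x = p_10·p_11·…·p_x.
  l_10 = 0.74000
  l_11 = 0.40700
  l_12 = 0.24013
  l_13 = 0.17529
  l_14 = 0.12621
  l_15 = 0.08204
  l_16 = 0.06809
R₀ = Σ l_x m(x):
  age 10: 0.74000 × 20 = 14.8000
  age 11: 0.40700 × 15 = 6.1050
  age 12: 0.24013 × 26 = 6.2434
  age 13: 0.17529 × 12 = 2.1035
  age 14: 0.12621 × 7 = 0.8835
  age 15: 0.08204 × 27 = 2.2151
  age 16: 0.06809 × 21 = 1.4299
R₀ = 14.8000 + 6.1050 + 6.2434 + 2.1035 + 0.8835 + 2.2151 + 1.4299 = 33.7803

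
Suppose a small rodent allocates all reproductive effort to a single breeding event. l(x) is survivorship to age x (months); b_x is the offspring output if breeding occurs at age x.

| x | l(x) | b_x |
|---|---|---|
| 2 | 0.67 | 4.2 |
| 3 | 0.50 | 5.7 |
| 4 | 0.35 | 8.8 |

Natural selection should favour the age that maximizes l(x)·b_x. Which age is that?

4

Expected offspring if breeding at age x = l(x) × b_x:
  age 2: 0.67 × 4.2 = 2.814
  age 3: 0.50 × 5.7 = 2.850
  age 4: 0.35 × 8.8 = 3.080
Maximum at age 4 (3.080).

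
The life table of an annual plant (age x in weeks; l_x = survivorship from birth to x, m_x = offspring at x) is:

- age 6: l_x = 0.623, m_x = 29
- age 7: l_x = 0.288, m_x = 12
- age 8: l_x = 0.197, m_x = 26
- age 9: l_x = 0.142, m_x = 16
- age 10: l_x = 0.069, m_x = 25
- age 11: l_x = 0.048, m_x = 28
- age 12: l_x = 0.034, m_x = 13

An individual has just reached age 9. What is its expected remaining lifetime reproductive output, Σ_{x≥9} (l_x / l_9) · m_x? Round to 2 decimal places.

l_9 = 0.142. Conditional survival from age 9 to x is l_x / l_9.
  x=9: (0.142/0.142) × 16 = 16.0000
  x=10: (0.069/0.142) × 25 = 12.1479
  x=11: (0.048/0.142) × 28 = 9.4648
  x=12: (0.034/0.142) × 13 = 3.1127
Sum = 16.0000 + 12.1479 + 9.4648 + 3.1127 = 40.7254

40.73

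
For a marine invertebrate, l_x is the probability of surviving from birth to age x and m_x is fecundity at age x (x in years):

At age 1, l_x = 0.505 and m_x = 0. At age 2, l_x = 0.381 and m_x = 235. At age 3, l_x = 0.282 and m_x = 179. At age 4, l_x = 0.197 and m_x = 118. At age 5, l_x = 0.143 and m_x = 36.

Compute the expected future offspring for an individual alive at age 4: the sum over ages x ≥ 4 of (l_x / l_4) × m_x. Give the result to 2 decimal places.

l_4 = 0.197. Conditional survival from age 4 to x is l_x / l_4.
  x=4: (0.197/0.197) × 118 = 118.0000
  x=5: (0.143/0.197) × 36 = 26.1320
Sum = 118.0000 + 26.1320 = 144.1320

144.13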